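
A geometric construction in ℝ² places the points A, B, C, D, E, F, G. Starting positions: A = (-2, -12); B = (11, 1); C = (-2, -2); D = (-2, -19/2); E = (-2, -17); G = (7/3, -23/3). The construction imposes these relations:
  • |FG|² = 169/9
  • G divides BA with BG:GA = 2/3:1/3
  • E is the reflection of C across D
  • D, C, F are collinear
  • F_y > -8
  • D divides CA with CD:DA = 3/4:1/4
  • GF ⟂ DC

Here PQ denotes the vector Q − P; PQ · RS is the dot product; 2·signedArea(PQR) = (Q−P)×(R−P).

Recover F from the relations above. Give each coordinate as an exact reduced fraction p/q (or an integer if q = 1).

F = (-2, -23/3)

1. F_x = -2  [D, C, F are collinear ∩ GF ⟂ DC]
2. F_y = -23/3  [D, C, F are collinear ∩ GF ⟂ DC]
   → F = (-2, -23/3)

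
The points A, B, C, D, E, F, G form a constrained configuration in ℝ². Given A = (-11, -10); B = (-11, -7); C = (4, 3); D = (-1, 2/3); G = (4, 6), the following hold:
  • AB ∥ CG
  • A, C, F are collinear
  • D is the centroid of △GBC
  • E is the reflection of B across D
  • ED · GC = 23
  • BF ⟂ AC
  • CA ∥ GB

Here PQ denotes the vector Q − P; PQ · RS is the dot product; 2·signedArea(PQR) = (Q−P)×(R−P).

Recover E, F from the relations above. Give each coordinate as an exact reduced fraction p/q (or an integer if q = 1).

E = (9, 25/3)
F = (-3749/394, -3433/394)

1. E_x = 9  [E is the reflection of B across D]
2. E_y = 25/3  [E is the reflection of B across D]
   → E = (9, 25/3)
3. F_x = -3749/394  [A, C, F are collinear ∩ BF ⟂ AC]
4. F_y = -3433/394  [A, C, F are collinear ∩ BF ⟂ AC]
   → F = (-3749/394, -3433/394)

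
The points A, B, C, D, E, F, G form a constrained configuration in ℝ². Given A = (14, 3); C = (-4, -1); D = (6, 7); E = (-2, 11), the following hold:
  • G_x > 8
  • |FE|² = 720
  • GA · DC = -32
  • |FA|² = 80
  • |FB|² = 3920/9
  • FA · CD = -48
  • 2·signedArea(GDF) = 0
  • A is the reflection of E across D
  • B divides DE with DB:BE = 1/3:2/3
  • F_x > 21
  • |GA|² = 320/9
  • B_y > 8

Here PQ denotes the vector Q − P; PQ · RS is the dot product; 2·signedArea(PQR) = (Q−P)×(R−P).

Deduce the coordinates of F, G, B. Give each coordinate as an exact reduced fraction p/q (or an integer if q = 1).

1. F_x = 22  [line -10·x + -8·y + 212 = 0 ∩ |FE|² = 720]
2. F_y = -1  [line -10·x + -8·y + 212 = 0 ∩ |FE|² = 720]
   → F = (22, -1)
3. G_x = 26/3  [2·signedArea(GDF) = 0 ∩ GA · DC = -32]
4. G_y = 17/3  [2·signedArea(GDF) = 0 ∩ GA · DC = -32]
   → G = (26/3, 17/3)
5. B_x = 10/3  [B divides DE with DB:BE = 1/3:2/3]
6. B_y = 25/3  [B divides DE with DB:BE = 1/3:2/3]
   → B = (10/3, 25/3)

B = (10/3, 25/3)
F = (22, -1)
G = (26/3, 17/3)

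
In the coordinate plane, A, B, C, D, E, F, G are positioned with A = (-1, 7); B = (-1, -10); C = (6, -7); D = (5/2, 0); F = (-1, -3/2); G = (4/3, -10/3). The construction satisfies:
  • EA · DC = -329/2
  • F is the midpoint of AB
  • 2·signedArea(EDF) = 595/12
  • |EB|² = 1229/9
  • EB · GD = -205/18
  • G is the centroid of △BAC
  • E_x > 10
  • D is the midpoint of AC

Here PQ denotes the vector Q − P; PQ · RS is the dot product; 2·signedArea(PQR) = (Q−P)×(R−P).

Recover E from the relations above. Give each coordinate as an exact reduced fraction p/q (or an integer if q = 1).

E = (32/3, -32/3)

1. E_x = 32/3  [EA · DC = -329/2 ∩ 2·signedArea(EDF) = 595/12]
2. E_y = -32/3  [EA · DC = -329/2 ∩ 2·signedArea(EDF) = 595/12]
   → E = (32/3, -32/3)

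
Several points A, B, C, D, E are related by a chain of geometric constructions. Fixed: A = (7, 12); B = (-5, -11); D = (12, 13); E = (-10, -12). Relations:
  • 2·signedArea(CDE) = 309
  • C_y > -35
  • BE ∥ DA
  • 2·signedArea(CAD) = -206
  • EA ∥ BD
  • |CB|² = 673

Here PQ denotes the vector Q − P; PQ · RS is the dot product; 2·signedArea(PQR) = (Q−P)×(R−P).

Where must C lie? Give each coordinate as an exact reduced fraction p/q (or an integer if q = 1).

C = (-17, -34)

1. C_x = -17  [2·signedArea(CDE) = 309 ∩ 2·signedArea(CAD) = -206]
2. C_y = -34  [2·signedArea(CDE) = 309 ∩ 2·signedArea(CAD) = -206]
   → C = (-17, -34)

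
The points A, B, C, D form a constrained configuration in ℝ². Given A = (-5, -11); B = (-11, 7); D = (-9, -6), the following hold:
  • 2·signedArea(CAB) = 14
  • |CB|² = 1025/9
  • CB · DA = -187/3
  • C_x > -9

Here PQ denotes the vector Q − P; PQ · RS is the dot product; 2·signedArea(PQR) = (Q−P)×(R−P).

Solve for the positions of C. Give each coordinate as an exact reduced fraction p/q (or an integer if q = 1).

C = (-25/3, -10/3)

1. C_x = -25/3  [2·signedArea(CAB) = 14 ∩ CB · DA = -187/3]
2. C_y = -10/3  [2·signedArea(CAB) = 14 ∩ CB · DA = -187/3]
   → C = (-25/3, -10/3)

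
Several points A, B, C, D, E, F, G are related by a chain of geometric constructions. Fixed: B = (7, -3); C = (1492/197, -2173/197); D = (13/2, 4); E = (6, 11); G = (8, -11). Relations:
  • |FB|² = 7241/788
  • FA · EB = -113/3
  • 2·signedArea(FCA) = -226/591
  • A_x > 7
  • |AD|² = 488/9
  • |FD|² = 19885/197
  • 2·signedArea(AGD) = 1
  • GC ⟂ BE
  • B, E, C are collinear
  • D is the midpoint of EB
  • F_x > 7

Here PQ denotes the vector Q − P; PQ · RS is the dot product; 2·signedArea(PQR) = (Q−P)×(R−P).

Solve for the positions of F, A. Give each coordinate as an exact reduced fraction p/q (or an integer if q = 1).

A = (43/6, -10/3)
F = (2899/394, -1184/197)

1. A_x = 43/6  [line -15·x + -3/2·y + 205/2 = 0 ∩ |AD|² = 488/9]
2. A_y = -10/3  [line -15·x + -3/2·y + 205/2 = 0 ∩ |AD|² = 488/9]
   → A = (43/6, -10/3)
3. F_x = 2899/394  [FA · EB = -113/3 ∩ 2·signedArea(FCA) = -226/591]
4. F_y = -1184/197  [FA · EB = -113/3 ∩ 2·signedArea(FCA) = -226/591]
   → F = (2899/394, -1184/197)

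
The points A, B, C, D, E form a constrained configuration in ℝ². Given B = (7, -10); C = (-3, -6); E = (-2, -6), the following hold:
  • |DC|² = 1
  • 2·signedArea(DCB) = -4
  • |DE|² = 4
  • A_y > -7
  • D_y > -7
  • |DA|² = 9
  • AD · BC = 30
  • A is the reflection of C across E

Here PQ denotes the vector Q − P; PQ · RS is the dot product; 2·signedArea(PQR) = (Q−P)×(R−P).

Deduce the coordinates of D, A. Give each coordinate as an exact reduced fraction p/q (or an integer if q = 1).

1. D_x = -4  [line 4·x + 10·y + 76 = 0 ∩ |DE|² = 4]
2. D_y = -6  [line 4·x + 10·y + 76 = 0 ∩ |DE|² = 4]
   → D = (-4, -6)
3. A_x = -1  [A is the reflection of C across E]
4. A_y = -6  [A is the reflection of C across E]
   → A = (-1, -6)

A = (-1, -6)
D = (-4, -6)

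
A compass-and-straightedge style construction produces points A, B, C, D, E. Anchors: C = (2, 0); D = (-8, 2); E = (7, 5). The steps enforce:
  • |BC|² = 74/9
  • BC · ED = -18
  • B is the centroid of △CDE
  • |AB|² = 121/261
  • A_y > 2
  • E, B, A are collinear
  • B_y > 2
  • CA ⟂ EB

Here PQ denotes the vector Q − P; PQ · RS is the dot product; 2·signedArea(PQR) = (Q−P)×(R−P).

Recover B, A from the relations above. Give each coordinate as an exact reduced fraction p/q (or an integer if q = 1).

1. B_x = 1/3  [B is the centroid of △CDE]
2. B_y = 7/3  [B is the centroid of △CDE]
   → B = (1/3, 7/3)
3. A_x = 28/29  [E, B, A are collinear ∩ CA ⟂ EB]
4. A_y = 75/29  [E, B, A are collinear ∩ CA ⟂ EB]
   → A = (28/29, 75/29)

A = (28/29, 75/29)
B = (1/3, 7/3)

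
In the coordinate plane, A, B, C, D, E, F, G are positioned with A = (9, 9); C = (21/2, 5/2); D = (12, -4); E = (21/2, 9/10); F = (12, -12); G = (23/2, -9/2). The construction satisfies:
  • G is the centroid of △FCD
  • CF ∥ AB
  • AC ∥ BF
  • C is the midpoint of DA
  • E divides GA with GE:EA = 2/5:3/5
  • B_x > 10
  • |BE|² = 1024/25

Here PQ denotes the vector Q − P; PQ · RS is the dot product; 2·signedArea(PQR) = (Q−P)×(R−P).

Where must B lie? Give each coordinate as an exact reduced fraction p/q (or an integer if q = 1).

1. B_x = 21/2  [AC ∥ BF ∩ CF ∥ AB]
2. B_y = -11/2  [AC ∥ BF ∩ CF ∥ AB]
   → B = (21/2, -11/2)

B = (21/2, -11/2)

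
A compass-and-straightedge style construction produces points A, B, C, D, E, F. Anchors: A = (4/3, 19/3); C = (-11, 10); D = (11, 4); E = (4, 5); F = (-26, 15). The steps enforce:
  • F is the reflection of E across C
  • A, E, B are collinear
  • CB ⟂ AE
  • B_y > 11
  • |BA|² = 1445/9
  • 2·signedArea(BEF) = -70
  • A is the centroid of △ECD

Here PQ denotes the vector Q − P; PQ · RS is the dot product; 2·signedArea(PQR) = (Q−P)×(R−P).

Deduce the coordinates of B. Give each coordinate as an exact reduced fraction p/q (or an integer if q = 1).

1. B_x = -10  [A, E, B are collinear ∩ CB ⟂ AE]
2. B_y = 12  [A, E, B are collinear ∩ CB ⟂ AE]
   → B = (-10, 12)

B = (-10, 12)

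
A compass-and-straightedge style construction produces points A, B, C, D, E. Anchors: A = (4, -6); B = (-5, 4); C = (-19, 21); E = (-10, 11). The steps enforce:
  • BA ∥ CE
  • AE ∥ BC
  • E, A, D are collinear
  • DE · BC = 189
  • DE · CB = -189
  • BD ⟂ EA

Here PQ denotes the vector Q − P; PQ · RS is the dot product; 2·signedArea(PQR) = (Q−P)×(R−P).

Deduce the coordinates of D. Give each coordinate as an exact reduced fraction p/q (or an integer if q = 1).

1. D_x = -2204/485  [E, A, D are collinear ∩ BD ⟂ EA]
2. D_y = 2122/485  [E, A, D are collinear ∩ BD ⟂ EA]
   → D = (-2204/485, 2122/485)

D = (-2204/485, 2122/485)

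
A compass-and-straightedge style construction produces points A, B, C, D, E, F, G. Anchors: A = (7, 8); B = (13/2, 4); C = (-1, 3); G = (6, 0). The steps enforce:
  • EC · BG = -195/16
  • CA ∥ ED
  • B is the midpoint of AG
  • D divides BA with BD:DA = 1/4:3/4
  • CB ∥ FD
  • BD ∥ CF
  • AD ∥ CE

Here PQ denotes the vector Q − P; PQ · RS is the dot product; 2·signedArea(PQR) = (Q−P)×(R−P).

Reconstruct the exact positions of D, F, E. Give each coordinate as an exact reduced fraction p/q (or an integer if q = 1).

1. D_x = 53/8  [D divides BA with BD:DA = 1/4:3/4]
2. D_y = 5  [D divides BA with BD:DA = 1/4:3/4]
   → D = (53/8, 5)
3. F_x = -7/8  [CB ∥ FD ∩ BD ∥ CF]
4. F_y = 4  [CB ∥ FD ∩ BD ∥ CF]
   → F = (-7/8, 4)
5. E_x = -11/8  [CA ∥ ED ∩ AD ∥ CE]
6. E_y = 0  [CA ∥ ED ∩ AD ∥ CE]
   → E = (-11/8, 0)

D = (53/8, 5)
E = (-11/8, 0)
F = (-7/8, 4)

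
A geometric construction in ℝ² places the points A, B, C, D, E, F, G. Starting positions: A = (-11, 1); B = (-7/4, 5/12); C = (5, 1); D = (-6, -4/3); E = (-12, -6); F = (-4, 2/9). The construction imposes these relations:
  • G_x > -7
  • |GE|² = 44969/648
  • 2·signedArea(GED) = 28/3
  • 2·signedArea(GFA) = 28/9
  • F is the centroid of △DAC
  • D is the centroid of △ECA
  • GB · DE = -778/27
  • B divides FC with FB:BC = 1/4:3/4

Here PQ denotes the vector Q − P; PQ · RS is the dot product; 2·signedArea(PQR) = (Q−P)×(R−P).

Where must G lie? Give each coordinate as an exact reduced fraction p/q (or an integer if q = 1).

G = (-25/4, 1/36)

1. G_x = -25/4  [GB · DE = -778/27 ∩ 2·signedArea(GED) = 28/3]
2. G_y = 1/36  [GB · DE = -778/27 ∩ 2·signedArea(GED) = 28/3]
   → G = (-25/4, 1/36)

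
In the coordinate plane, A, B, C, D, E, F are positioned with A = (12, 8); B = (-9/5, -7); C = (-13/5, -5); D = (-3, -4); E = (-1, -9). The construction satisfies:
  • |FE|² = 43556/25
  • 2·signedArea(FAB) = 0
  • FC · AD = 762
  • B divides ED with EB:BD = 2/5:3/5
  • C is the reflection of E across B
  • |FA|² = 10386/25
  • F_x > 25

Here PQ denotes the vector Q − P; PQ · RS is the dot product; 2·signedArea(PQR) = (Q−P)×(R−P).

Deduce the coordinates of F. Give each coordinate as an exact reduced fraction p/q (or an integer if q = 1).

1. F_x = 129/5  [2·signedArea(FAB) = 0 ∩ FC · AD = 762]
2. F_y = 23  [2·signedArea(FAB) = 0 ∩ FC · AD = 762]
   → F = (129/5, 23)

F = (129/5, 23)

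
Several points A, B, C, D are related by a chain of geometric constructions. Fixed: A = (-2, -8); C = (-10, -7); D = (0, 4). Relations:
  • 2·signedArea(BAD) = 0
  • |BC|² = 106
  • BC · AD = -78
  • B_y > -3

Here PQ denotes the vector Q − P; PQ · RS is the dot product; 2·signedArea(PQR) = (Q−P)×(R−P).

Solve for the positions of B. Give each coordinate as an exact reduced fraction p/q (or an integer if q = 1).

B = (-1, -2)

1. B_x = -1  [2·signedArea(BAD) = 0 ∩ BC · AD = -78]
2. B_y = -2  [2·signedArea(BAD) = 0 ∩ BC · AD = -78]
   → B = (-1, -2)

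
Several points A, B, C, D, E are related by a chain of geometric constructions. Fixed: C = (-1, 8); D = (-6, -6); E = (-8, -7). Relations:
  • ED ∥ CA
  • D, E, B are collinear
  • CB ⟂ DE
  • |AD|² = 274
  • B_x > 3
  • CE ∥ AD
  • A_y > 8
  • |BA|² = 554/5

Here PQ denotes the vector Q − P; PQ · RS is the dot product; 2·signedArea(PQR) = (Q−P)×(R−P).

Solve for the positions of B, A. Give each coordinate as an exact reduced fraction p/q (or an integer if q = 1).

A = (1, 9)
B = (18/5, -6/5)

1. B_x = 18/5  [D, E, B are collinear ∩ CB ⟂ DE]
2. B_y = -6/5  [D, E, B are collinear ∩ CB ⟂ DE]
   → B = (18/5, -6/5)
3. A_x = 1  [CE ∥ AD ∩ ED ∥ CA]
4. A_y = 9  [CE ∥ AD ∩ ED ∥ CA]
   → A = (1, 9)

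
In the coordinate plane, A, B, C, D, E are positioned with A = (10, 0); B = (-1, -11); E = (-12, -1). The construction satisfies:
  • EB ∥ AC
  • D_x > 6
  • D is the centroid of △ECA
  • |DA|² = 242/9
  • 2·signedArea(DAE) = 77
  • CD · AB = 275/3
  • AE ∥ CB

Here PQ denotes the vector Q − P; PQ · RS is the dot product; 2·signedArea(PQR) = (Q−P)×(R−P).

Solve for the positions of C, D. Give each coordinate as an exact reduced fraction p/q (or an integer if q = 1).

1. C_x = 21  [AE ∥ CB ∩ EB ∥ AC]
2. C_y = -10  [AE ∥ CB ∩ EB ∥ AC]
   → C = (21, -10)
3. D_x = 19/3  [D is the centroid of △ECA]
4. D_y = -11/3  [D is the centroid of △ECA]
   → D = (19/3, -11/3)

C = (21, -10)
D = (19/3, -11/3)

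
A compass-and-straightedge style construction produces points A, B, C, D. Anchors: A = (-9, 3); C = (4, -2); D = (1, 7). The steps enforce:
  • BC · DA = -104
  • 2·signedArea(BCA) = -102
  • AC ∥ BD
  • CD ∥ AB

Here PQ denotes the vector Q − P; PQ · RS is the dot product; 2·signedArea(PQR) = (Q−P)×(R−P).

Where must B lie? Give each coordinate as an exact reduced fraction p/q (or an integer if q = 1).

B = (-12, 12)

1. B_x = -12  [AC ∥ BD ∩ CD ∥ AB]
2. B_y = 12  [AC ∥ BD ∩ CD ∥ AB]
   → B = (-12, 12)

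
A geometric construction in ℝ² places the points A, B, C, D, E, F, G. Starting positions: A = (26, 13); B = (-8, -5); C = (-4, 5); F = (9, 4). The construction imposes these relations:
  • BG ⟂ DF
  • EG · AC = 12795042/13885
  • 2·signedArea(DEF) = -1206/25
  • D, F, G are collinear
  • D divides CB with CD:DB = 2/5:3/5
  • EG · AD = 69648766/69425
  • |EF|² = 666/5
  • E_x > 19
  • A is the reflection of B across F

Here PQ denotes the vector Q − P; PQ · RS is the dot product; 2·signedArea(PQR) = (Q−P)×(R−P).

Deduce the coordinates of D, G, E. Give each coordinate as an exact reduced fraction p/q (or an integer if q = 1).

D = (-28/5, 1)
E = (96/5, 47/5)
G = (-25231/2777, 788/2777)

1. D_x = -28/5  [D divides CB with CD:DB = 2/5:3/5]
2. D_y = 1  [D divides CB with CD:DB = 2/5:3/5]
   → D = (-28/5, 1)
3. G_x = -25231/2777  [D, F, G are collinear ∩ BG ⟂ DF]
4. G_y = 788/2777  [D, F, G are collinear ∩ BG ⟂ DF]
   → G = (-25231/2777, 788/2777)
5. E_x = 96/5  [EG · AD = 69648766/69425 ∩ EG · AC = 12795042/13885]
6. E_y = 47/5  [EG · AD = 69648766/69425 ∩ EG · AC = 12795042/13885]
   → E = (96/5, 47/5)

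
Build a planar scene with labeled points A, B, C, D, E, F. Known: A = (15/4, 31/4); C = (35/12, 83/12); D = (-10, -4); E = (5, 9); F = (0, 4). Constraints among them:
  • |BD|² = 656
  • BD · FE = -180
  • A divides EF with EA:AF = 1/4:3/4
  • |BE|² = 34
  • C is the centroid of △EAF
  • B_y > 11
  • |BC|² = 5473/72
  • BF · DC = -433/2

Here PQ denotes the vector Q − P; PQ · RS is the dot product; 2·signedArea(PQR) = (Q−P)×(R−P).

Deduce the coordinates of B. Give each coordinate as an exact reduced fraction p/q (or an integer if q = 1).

B = (10, 12)

1. B_x = 10  [BF · DC = -433/2 ∩ BD · FE = -180]
2. B_y = 12  [BF · DC = -433/2 ∩ BD · FE = -180]
   → B = (10, 12)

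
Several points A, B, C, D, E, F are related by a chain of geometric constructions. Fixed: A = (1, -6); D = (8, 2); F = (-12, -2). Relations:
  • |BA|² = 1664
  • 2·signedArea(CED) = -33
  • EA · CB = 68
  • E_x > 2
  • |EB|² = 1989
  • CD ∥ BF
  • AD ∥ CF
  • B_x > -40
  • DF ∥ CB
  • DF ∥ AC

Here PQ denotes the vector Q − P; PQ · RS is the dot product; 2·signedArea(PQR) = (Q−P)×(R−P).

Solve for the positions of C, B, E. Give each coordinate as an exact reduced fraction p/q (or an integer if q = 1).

1. C_x = -19  [AD ∥ CF ∩ DF ∥ AC]
2. C_y = -10  [AD ∥ CF ∩ DF ∥ AC]
   → C = (-19, -10)
3. B_x = -39  [CD ∥ BF ∩ DF ∥ CB]
4. B_y = -14  [CD ∥ BF ∩ DF ∥ CB]
   → B = (-39, -14)
5. E_x = 3  [EA · CB = 68 ∩ 2·signedArea(CED) = -33]
6. E_y = 1  [EA · CB = 68 ∩ 2·signedArea(CED) = -33]
   → E = (3, 1)

B = (-39, -14)
C = (-19, -10)
E = (3, 1)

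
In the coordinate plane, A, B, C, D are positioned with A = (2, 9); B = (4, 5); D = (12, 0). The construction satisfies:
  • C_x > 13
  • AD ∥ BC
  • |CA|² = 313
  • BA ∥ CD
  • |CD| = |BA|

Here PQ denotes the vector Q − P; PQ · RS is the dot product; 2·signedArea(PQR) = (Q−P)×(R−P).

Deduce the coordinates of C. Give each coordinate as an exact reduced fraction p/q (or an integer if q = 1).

1. C_x = 14  [BA ∥ CD ∩ AD ∥ BC]
2. C_y = -4  [BA ∥ CD ∩ AD ∥ BC]
   → C = (14, -4)

C = (14, -4)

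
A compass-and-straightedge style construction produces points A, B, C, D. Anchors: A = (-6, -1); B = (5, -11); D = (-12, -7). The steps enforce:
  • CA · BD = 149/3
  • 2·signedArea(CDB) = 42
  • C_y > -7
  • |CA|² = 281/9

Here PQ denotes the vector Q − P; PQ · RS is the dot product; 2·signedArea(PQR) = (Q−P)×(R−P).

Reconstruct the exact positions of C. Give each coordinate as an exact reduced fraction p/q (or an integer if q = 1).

1. C_x = -13/3  [2·signedArea(CDB) = 42 ∩ CA · BD = 149/3]
2. C_y = -19/3  [2·signedArea(CDB) = 42 ∩ CA · BD = 149/3]
   → C = (-13/3, -19/3)

C = (-13/3, -19/3)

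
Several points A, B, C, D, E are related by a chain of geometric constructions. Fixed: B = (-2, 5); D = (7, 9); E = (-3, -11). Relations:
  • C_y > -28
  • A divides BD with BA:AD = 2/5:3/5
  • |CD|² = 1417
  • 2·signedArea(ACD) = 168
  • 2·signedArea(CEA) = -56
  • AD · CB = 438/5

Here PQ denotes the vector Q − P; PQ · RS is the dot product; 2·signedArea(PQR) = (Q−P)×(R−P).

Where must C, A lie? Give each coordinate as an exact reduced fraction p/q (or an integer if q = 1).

1. A_x = 8/5  [A divides BD with BA:AD = 2/5:3/5]
2. A_y = 33/5  [A divides BD with BA:AD = 2/5:3/5]
   → A = (8/5, 33/5)
3. C_x = -4  [2·signedArea(CEA) = -56 ∩ AD · CB = 438/5]
4. C_y = -27  [2·signedArea(CEA) = -56 ∩ AD · CB = 438/5]
   → C = (-4, -27)

A = (8/5, 33/5)
C = (-4, -27)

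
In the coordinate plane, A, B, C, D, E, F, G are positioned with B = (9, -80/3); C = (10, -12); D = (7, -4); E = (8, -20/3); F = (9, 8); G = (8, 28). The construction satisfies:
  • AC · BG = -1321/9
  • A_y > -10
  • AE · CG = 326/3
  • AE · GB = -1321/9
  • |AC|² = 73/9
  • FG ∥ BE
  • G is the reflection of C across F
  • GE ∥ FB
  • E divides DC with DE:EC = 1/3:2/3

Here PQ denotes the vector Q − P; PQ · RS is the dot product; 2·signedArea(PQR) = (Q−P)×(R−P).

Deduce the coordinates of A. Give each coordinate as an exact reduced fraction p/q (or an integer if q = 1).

A = (9, -28/3)

1. A_x = 9  [AE · CG = 326/3 ∩ AE · GB = -1321/9]
2. A_y = -28/3  [AE · CG = 326/3 ∩ AE · GB = -1321/9]
   → A = (9, -28/3)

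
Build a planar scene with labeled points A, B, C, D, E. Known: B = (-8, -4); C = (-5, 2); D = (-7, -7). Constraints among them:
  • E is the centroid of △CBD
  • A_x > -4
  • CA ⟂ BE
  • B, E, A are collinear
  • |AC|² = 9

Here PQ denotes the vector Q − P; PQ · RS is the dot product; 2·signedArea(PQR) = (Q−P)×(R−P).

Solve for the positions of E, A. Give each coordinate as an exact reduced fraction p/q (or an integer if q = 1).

1. E_x = -20/3  [E is the centroid of △CBD]
2. E_y = -3  [E is the centroid of △CBD]
   → E = (-20/3, -3)
3. A_x = -16/5  [B, E, A are collinear ∩ CA ⟂ BE]
4. A_y = -2/5  [B, E, A are collinear ∩ CA ⟂ BE]
   → A = (-16/5, -2/5)

A = (-16/5, -2/5)
E = (-20/3, -3)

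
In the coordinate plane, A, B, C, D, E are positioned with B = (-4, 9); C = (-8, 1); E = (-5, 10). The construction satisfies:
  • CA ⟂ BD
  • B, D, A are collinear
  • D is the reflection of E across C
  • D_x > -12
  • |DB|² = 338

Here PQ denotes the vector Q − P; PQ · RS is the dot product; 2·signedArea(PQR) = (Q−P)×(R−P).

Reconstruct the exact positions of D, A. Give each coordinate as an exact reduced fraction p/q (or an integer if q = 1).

1. D_x = -11  [D is the reflection of E across C]
2. D_y = -8  [D is the reflection of E across C]
   → D = (-11, -8)
3. A_x = -1250/169  [B, D, A are collinear ∩ CA ⟂ BD]
4. A_y = 127/169  [B, D, A are collinear ∩ CA ⟂ BD]
   → A = (-1250/169, 127/169)

A = (-1250/169, 127/169)
D = (-11, -8)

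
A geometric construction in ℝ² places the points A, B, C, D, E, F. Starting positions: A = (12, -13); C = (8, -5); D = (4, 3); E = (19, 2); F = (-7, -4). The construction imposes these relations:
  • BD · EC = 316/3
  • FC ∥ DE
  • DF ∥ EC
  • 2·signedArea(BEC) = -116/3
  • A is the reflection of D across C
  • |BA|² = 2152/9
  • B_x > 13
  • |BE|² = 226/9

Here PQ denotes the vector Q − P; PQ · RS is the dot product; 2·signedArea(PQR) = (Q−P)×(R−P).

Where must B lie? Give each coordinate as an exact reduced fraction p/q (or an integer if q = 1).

1. B_x = 14  [2·signedArea(BEC) = -116/3 ∩ BD · EC = 316/3]
2. B_y = 7/3  [2·signedArea(BEC) = -116/3 ∩ BD · EC = 316/3]
   → B = (14, 7/3)

B = (14, 7/3)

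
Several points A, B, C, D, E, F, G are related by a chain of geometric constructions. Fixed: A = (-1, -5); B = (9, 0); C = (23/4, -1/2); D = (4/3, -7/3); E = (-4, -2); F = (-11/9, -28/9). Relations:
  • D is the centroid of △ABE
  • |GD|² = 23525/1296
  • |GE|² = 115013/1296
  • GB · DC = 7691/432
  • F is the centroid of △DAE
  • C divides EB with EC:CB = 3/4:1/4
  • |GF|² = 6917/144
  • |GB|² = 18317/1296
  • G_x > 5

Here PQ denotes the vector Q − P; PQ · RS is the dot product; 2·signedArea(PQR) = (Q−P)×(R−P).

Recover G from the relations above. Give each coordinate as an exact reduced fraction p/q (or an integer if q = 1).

1. G_x = 193/36  [line -53/12·x + -11/6·y + 9481/432 = 0 ∩ |GE|² = 115013/1296]
2. G_y = -17/18  [line -53/12·x + -11/6·y + 9481/432 = 0 ∩ |GE|² = 115013/1296]
   → G = (193/36, -17/18)

G = (193/36, -17/18)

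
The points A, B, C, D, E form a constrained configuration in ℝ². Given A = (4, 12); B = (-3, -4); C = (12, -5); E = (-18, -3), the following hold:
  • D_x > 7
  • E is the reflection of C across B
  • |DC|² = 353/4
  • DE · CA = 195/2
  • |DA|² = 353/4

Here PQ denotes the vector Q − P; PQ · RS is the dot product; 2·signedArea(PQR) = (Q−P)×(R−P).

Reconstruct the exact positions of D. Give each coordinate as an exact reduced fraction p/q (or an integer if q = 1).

D = (8, 7/2)

1. D_x = 8  [line 8·x + -17·y + -9/2 = 0 ∩ |DC|² = 353/4]
2. D_y = 7/2  [line 8·x + -17·y + -9/2 = 0 ∩ |DC|² = 353/4]
   → D = (8, 7/2)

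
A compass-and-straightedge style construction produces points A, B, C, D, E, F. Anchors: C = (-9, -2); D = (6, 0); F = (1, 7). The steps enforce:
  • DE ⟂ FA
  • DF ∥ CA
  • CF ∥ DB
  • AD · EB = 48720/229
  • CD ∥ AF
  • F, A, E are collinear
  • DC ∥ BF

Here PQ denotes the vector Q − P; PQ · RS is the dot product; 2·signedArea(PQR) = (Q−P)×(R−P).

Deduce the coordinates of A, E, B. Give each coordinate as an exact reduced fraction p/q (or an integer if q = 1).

A = (-14, 5)
B = (16, 9)
E = (1144/229, 1725/229)

1. A_x = -14  [CD ∥ AF ∩ DF ∥ CA]
2. A_y = 5  [CD ∥ AF ∩ DF ∥ CA]
   → A = (-14, 5)
3. E_x = 1144/229  [F, A, E are collinear ∩ DE ⟂ FA]
4. E_y = 1725/229  [F, A, E are collinear ∩ DE ⟂ FA]
   → E = (1144/229, 1725/229)
5. B_x = 16  [DC ∥ BF ∩ CF ∥ DB]
6. B_y = 9  [DC ∥ BF ∩ CF ∥ DB]
   → B = (16, 9)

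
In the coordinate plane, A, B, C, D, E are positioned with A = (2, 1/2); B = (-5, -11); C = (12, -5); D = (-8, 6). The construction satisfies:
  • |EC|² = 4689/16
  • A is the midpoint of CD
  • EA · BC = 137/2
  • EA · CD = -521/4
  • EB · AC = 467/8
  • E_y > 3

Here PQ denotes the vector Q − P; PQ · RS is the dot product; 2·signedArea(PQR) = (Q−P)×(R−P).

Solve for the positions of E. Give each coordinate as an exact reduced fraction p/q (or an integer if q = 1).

E = (-3, 13/4)

1. E_x = -3  [EB · AC = 467/8 ∩ EA · BC = 137/2]
2. E_y = 13/4  [EB · AC = 467/8 ∩ EA · BC = 137/2]
   → E = (-3, 13/4)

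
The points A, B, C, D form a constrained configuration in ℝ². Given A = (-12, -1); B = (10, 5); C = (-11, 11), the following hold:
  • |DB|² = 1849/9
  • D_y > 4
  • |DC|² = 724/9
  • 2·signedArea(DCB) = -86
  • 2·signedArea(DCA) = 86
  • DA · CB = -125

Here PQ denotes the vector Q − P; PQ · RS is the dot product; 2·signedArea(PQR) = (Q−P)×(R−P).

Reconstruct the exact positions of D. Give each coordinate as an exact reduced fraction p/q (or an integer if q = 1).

D = (-13/3, 5)

1. D_x = -13/3  [2·signedArea(DCB) = -86 ∩ 2·signedArea(DCA) = 86]
2. D_y = 5  [2·signedArea(DCB) = -86 ∩ 2·signedArea(DCA) = 86]
   → D = (-13/3, 5)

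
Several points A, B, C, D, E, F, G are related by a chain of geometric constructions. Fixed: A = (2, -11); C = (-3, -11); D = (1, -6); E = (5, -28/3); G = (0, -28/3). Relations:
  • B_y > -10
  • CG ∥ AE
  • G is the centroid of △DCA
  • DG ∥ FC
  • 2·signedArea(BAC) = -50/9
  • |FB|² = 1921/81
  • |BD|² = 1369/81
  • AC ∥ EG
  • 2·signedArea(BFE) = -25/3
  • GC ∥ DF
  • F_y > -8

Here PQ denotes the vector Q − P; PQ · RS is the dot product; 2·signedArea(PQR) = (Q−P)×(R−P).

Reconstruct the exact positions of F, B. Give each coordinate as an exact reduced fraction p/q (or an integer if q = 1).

1. F_x = -2  [DG ∥ FC ∩ GC ∥ DF]
2. F_y = -23/3  [DG ∥ FC ∩ GC ∥ DF]
   → F = (-2, -23/3)
3. B_x = 7/3  [2·signedArea(BFE) = -25/3 ∩ 2·signedArea(BAC) = -50/9]
4. B_y = -89/9  [2·signedArea(BFE) = -25/3 ∩ 2·signedArea(BAC) = -50/9]
   → B = (7/3, -89/9)

B = (7/3, -89/9)
F = (-2, -23/3)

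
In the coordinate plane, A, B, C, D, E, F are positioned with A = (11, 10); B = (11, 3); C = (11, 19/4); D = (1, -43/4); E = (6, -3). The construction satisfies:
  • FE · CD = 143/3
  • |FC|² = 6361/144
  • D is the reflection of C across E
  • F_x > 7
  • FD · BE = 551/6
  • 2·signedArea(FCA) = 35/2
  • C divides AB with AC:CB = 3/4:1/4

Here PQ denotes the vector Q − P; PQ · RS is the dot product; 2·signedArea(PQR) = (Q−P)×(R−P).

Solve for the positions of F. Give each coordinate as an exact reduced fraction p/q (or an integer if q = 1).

1. F_x = 23/3  [FD · BE = 551/6 ∩ FE · CD = 143/3]
2. F_y = -1  [FD · BE = 551/6 ∩ FE · CD = 143/3]
   → F = (23/3, -1)

F = (23/3, -1)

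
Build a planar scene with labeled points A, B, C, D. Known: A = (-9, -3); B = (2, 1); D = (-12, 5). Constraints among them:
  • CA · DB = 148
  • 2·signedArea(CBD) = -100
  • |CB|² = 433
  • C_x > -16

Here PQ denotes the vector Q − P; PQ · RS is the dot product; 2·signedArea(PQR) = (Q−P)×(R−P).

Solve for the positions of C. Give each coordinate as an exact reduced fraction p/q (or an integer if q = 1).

1. C_x = -15  [CA · DB = 148 ∩ 2·signedArea(CBD) = -100]
2. C_y = 13  [CA · DB = 148 ∩ 2·signedArea(CBD) = -100]
   → C = (-15, 13)

C = (-15, 13)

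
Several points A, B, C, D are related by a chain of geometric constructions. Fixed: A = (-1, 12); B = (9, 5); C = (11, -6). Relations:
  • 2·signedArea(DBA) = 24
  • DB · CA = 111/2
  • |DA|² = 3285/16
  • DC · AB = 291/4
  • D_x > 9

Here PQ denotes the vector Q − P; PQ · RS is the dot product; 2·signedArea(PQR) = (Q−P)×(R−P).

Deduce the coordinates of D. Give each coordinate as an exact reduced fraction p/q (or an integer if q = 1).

1. D_x = 19/2  [DC · AB = 291/4 ∩ 2·signedArea(DBA) = 24]
2. D_y = 9/4  [DC · AB = 291/4 ∩ 2·signedArea(DBA) = 24]
   → D = (19/2, 9/4)

D = (19/2, 9/4)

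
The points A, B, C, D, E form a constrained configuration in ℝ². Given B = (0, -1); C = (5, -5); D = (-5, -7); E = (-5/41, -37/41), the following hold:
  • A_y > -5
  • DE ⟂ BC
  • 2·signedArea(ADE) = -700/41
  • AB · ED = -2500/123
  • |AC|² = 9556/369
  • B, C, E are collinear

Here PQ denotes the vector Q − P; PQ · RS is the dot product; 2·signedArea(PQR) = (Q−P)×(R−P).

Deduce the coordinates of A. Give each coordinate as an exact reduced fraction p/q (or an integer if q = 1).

A = (-5/123, -529/123)

1. A_x = -5/123  [2·signedArea(ADE) = -700/41 ∩ AB · ED = -2500/123]
2. A_y = -529/123  [2·signedArea(ADE) = -700/41 ∩ AB · ED = -2500/123]
   → A = (-5/123, -529/123)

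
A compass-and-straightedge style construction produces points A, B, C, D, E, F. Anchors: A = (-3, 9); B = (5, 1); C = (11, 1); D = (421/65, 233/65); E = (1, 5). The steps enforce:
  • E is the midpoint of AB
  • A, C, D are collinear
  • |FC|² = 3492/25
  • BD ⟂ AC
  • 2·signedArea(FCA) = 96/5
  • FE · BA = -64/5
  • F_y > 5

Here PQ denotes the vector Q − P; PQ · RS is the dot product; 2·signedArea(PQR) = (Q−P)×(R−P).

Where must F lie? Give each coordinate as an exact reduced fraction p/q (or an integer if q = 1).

1. F_x = 1/5  [2·signedArea(FCA) = 96/5 ∩ FE · BA = -64/5]
2. F_y = 29/5  [2·signedArea(FCA) = 96/5 ∩ FE · BA = -64/5]
   → F = (1/5, 29/5)

F = (1/5, 29/5)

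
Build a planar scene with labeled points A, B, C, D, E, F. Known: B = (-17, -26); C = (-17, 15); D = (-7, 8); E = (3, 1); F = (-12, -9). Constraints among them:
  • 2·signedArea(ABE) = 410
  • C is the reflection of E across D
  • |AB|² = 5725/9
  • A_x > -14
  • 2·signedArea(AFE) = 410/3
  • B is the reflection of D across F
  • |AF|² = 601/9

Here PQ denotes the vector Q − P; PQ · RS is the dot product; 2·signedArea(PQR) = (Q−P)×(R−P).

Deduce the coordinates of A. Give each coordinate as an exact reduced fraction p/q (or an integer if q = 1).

1. A_x = -41/3  [2·signedArea(ABE) = 410 ∩ 2·signedArea(AFE) = 410/3]
2. A_y = -1  [2·signedArea(ABE) = 410 ∩ 2·signedArea(AFE) = 410/3]
   → A = (-41/3, -1)

A = (-41/3, -1)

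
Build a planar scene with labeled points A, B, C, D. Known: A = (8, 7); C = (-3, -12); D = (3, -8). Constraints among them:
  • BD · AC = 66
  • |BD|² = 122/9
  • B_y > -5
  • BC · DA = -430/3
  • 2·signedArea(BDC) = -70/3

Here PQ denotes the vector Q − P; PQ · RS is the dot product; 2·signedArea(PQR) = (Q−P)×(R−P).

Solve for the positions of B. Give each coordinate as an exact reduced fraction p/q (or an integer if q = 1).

1. B_x = 8/3  [BD · AC = 66 ∩ BC · DA = -430/3]
2. B_y = -13/3  [BD · AC = 66 ∩ BC · DA = -430/3]
   → B = (8/3, -13/3)

B = (8/3, -13/3)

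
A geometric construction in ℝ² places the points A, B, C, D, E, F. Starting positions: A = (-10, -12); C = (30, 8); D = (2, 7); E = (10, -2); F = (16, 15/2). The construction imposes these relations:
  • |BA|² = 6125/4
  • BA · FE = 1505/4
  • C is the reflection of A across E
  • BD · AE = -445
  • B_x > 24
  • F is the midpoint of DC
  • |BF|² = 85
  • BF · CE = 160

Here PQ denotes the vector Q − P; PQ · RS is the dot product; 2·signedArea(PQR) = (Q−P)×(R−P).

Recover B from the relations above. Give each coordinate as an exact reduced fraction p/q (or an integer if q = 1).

1. B_x = 25  [BD · AE = -445 ∩ BA · FE = 1505/4]
2. B_y = 11/2  [BD · AE = -445 ∩ BA · FE = 1505/4]
   → B = (25, 11/2)

B = (25, 11/2)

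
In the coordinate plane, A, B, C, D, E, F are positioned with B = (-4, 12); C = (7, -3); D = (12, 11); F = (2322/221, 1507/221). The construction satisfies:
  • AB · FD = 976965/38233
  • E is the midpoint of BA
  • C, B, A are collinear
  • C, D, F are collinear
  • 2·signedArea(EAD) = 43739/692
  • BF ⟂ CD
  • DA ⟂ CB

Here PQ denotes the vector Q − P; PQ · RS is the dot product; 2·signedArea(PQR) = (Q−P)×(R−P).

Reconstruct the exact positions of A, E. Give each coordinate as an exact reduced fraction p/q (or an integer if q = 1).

1. A_x = 717/346  [C, B, A are collinear ∩ DA ⟂ CB]
2. A_y = 1287/346  [C, B, A are collinear ∩ DA ⟂ CB]
   → A = (717/346, 1287/346)
3. E_x = -667/692  [E is the midpoint of BA]
4. E_y = 5439/692  [E is the midpoint of BA]
   → E = (-667/692, 5439/692)

A = (717/346, 1287/346)
E = (-667/692, 5439/692)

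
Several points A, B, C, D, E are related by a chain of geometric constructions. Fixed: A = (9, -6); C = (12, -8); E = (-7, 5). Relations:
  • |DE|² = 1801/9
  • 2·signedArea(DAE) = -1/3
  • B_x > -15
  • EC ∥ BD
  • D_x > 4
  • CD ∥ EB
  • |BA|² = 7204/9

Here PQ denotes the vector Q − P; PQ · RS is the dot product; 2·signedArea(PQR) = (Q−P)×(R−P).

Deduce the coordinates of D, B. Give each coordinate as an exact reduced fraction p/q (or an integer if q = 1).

B = (-43/3, 10)
D = (14/3, -3)

1. D_x = 14/3  [line -11·x + -16·y + 10/3 = 0 ∩ |DE|² = 1801/9]
2. D_y = -3  [line -11·x + -16·y + 10/3 = 0 ∩ |DE|² = 1801/9]
   → D = (14/3, -3)
3. B_x = -43/3  [EC ∥ BD ∩ CD ∥ EB]
4. B_y = 10  [EC ∥ BD ∩ CD ∥ EB]
   → B = (-43/3, 10)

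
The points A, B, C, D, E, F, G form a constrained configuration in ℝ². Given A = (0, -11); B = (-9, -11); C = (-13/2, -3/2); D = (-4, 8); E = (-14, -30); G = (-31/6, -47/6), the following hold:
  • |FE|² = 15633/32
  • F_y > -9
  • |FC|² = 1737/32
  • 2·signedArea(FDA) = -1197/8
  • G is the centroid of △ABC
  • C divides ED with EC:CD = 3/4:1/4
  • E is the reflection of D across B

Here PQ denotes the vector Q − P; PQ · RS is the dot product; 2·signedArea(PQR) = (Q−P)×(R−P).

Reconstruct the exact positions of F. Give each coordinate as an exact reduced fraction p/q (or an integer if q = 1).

F = (-67/8, -69/8)

1. F_x = -67/8  [line 19·x + 4·y + 1549/8 = 0 ∩ |FE|² = 15633/32]
2. F_y = -69/8  [line 19·x + 4·y + 1549/8 = 0 ∩ |FE|² = 15633/32]
   → F = (-67/8, -69/8)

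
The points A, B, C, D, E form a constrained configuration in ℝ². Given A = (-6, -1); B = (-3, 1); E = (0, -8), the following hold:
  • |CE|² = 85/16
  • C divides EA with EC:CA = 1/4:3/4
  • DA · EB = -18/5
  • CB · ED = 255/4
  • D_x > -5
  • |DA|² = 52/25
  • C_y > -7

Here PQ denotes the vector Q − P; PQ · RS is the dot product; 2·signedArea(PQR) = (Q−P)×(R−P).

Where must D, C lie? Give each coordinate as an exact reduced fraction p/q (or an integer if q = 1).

C = (-3/2, -25/4)
D = (-24/5, -1/5)

1. D_x = -24/5  [line 3·x + -9·y + 63/5 = 0 ∩ |DA|² = 52/25]
2. D_y = -1/5  [line 3·x + -9·y + 63/5 = 0 ∩ |DA|² = 52/25]
   → D = (-24/5, -1/5)
3. C_x = -3/2  [C divides EA with EC:CA = 1/4:3/4]
4. C_y = -25/4  [C divides EA with EC:CA = 1/4:3/4]
   → C = (-3/2, -25/4)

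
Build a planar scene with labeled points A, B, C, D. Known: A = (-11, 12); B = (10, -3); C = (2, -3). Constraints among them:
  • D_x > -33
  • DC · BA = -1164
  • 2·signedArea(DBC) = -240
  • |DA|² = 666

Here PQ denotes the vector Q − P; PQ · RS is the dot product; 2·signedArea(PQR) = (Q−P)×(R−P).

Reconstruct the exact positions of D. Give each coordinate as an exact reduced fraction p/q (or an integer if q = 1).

1. D_x = -32  [2·signedArea(DBC) = -240 ∩ DC · BA = -1164]
2. D_y = 27  [2·signedArea(DBC) = -240 ∩ DC · BA = -1164]
   → D = (-32, 27)

D = (-32, 27)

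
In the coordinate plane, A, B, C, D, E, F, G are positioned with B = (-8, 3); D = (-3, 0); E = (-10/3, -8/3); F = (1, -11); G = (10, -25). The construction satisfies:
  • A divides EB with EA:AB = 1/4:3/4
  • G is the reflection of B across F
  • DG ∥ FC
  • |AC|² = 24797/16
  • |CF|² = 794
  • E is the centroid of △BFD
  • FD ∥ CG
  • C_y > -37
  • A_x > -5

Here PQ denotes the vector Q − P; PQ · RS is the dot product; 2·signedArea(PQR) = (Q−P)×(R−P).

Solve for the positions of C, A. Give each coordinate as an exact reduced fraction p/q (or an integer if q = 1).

A = (-9/2, -5/4)
C = (14, -36)

1. C_x = 14  [FD ∥ CG ∩ DG ∥ FC]
2. C_y = -36  [FD ∥ CG ∩ DG ∥ FC]
   → C = (14, -36)
3. A_x = -9/2  [A divides EB with EA:AB = 1/4:3/4]
4. A_y = -5/4  [A divides EB with EA:AB = 1/4:3/4]
   → A = (-9/2, -5/4)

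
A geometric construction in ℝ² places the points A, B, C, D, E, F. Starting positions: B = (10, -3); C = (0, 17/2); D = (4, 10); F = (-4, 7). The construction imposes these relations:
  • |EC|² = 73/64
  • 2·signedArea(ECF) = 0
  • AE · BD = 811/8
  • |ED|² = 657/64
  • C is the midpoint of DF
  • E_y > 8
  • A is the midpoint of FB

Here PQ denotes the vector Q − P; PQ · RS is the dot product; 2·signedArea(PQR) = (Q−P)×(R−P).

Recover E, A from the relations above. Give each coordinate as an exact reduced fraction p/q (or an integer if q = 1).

1. A_x = 3  [A is the midpoint of FB]
2. A_y = 2  [A is the midpoint of FB]
   → A = (3, 2)
3. E_x = 1  [2·signedArea(ECF) = 0 ∩ AE · BD = 811/8]
4. E_y = 71/8  [2·signedArea(ECF) = 0 ∩ AE · BD = 811/8]
   → E = (1, 71/8)

A = (3, 2)
E = (1, 71/8)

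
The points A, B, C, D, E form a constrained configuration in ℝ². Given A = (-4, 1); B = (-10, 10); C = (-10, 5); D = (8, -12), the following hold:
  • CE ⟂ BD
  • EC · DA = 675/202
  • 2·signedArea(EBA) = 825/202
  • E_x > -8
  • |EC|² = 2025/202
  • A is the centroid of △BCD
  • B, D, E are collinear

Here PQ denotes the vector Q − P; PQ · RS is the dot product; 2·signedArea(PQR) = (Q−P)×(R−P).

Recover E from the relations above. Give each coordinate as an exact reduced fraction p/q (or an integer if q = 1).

E = (-1525/202, 1415/202)

1. E_x = -1525/202  [B, D, E are collinear ∩ CE ⟂ BD]
2. E_y = 1415/202  [B, D, E are collinear ∩ CE ⟂ BD]
   → E = (-1525/202, 1415/202)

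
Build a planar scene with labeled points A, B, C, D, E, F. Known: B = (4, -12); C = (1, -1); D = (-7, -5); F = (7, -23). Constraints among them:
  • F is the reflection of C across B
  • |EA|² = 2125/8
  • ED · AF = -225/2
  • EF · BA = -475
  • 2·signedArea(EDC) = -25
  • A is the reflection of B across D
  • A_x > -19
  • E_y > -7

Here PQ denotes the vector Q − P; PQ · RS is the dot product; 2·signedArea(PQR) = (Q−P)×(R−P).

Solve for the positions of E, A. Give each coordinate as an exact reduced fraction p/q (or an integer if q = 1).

A = (-18, 2)
E = (-17/4, -27/4)

1. A_x = -18  [A is the reflection of B across D]
2. A_y = 2  [A is the reflection of B across D]
   → A = (-18, 2)
3. E_x = -17/4  [ED · AF = -225/2 ∩ 2·signedArea(EDC) = -25]
4. E_y = -27/4  [ED · AF = -225/2 ∩ 2·signedArea(EDC) = -25]
   → E = (-17/4, -27/4)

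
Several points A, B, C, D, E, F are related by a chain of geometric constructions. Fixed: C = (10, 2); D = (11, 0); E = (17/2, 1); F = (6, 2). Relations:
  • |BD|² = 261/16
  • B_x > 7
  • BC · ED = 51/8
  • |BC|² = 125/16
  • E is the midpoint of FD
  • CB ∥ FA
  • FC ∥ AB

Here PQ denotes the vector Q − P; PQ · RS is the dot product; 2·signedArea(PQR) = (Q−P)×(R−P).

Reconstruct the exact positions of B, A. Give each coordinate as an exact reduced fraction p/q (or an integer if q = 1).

A = (13/4, 3/2)
B = (29/4, 3/2)

1. B_x = 29/4  [line -5/2·x + 1·y + 133/8 = 0 ∩ |BD|² = 261/16]
2. B_y = 3/2  [line -5/2·x + 1·y + 133/8 = 0 ∩ |BD|² = 261/16]
   → B = (29/4, 3/2)
3. A_x = 13/4  [FC ∥ AB ∩ CB ∥ FA]
4. A_y = 3/2  [FC ∥ AB ∩ CB ∥ FA]
   → A = (13/4, 3/2)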